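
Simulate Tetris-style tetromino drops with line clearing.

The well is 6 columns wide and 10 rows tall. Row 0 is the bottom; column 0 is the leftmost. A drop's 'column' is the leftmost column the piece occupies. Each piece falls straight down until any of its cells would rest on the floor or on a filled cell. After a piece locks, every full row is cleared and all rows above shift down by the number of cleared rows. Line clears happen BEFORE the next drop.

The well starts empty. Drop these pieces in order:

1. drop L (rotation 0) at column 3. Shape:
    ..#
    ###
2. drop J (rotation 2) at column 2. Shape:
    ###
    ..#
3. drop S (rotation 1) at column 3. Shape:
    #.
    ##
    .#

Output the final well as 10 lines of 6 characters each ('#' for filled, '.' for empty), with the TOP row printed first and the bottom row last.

Answer: ......
......
......
......
...#..
...##.
....#.
..###.
....##
...###

Derivation:
Drop 1: L rot0 at col 3 lands with bottom-row=0; cleared 0 line(s) (total 0); column heights now [0 0 0 1 1 2], max=2
Drop 2: J rot2 at col 2 lands with bottom-row=1; cleared 0 line(s) (total 0); column heights now [0 0 3 3 3 2], max=3
Drop 3: S rot1 at col 3 lands with bottom-row=3; cleared 0 line(s) (total 0); column heights now [0 0 3 6 5 2], max=6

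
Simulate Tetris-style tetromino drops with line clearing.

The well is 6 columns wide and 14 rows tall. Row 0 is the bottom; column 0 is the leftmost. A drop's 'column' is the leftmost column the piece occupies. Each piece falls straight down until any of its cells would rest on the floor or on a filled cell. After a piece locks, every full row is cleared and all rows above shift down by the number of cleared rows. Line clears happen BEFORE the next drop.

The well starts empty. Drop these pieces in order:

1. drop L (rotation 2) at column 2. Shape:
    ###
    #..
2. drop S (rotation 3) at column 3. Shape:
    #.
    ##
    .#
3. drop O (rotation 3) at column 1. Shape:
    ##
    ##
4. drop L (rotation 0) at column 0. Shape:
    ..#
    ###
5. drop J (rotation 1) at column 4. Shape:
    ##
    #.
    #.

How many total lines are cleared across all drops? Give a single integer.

Drop 1: L rot2 at col 2 lands with bottom-row=0; cleared 0 line(s) (total 0); column heights now [0 0 2 2 2 0], max=2
Drop 2: S rot3 at col 3 lands with bottom-row=2; cleared 0 line(s) (total 0); column heights now [0 0 2 5 4 0], max=5
Drop 3: O rot3 at col 1 lands with bottom-row=2; cleared 0 line(s) (total 0); column heights now [0 4 4 5 4 0], max=5
Drop 4: L rot0 at col 0 lands with bottom-row=4; cleared 0 line(s) (total 0); column heights now [5 5 6 5 4 0], max=6
Drop 5: J rot1 at col 4 lands with bottom-row=4; cleared 0 line(s) (total 0); column heights now [5 5 6 5 7 7], max=7

Answer: 0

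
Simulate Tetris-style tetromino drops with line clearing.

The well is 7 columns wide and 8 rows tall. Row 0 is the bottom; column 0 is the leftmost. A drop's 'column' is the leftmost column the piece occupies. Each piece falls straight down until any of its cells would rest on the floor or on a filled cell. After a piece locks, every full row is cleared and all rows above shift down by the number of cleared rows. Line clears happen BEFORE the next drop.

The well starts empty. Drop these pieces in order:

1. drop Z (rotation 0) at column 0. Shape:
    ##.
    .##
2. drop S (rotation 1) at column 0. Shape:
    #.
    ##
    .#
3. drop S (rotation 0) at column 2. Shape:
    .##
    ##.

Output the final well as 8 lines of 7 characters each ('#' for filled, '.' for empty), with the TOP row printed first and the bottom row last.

Answer: .......
.......
.......
#......
##.....
.#.##..
####...
.##....

Derivation:
Drop 1: Z rot0 at col 0 lands with bottom-row=0; cleared 0 line(s) (total 0); column heights now [2 2 1 0 0 0 0], max=2
Drop 2: S rot1 at col 0 lands with bottom-row=2; cleared 0 line(s) (total 0); column heights now [5 4 1 0 0 0 0], max=5
Drop 3: S rot0 at col 2 lands with bottom-row=1; cleared 0 line(s) (total 0); column heights now [5 4 2 3 3 0 0], max=5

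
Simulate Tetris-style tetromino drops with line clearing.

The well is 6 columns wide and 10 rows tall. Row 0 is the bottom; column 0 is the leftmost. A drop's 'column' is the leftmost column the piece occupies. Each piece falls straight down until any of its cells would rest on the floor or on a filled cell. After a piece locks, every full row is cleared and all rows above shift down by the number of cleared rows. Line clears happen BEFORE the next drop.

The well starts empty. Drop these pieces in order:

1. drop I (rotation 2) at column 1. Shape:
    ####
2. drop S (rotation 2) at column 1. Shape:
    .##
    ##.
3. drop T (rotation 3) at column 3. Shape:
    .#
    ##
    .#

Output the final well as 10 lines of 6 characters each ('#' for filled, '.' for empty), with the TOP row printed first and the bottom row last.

Answer: ......
......
......
......
......
....#.
...##.
..###.
.##...
.####.

Derivation:
Drop 1: I rot2 at col 1 lands with bottom-row=0; cleared 0 line(s) (total 0); column heights now [0 1 1 1 1 0], max=1
Drop 2: S rot2 at col 1 lands with bottom-row=1; cleared 0 line(s) (total 0); column heights now [0 2 3 3 1 0], max=3
Drop 3: T rot3 at col 3 lands with bottom-row=2; cleared 0 line(s) (total 0); column heights now [0 2 3 4 5 0], max=5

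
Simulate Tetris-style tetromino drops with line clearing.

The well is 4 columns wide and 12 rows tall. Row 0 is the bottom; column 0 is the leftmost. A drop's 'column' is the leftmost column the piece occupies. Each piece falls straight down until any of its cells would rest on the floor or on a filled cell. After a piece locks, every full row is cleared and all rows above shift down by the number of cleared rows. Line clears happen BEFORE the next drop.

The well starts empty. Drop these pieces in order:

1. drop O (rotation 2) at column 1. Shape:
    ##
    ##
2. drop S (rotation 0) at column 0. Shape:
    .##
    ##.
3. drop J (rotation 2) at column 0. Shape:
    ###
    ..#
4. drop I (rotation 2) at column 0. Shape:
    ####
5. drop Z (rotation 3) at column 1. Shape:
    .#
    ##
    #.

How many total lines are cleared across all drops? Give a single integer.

Drop 1: O rot2 at col 1 lands with bottom-row=0; cleared 0 line(s) (total 0); column heights now [0 2 2 0], max=2
Drop 2: S rot0 at col 0 lands with bottom-row=2; cleared 0 line(s) (total 0); column heights now [3 4 4 0], max=4
Drop 3: J rot2 at col 0 lands with bottom-row=4; cleared 0 line(s) (total 0); column heights now [6 6 6 0], max=6
Drop 4: I rot2 at col 0 lands with bottom-row=6; cleared 1 line(s) (total 1); column heights now [6 6 6 0], max=6
Drop 5: Z rot3 at col 1 lands with bottom-row=6; cleared 0 line(s) (total 1); column heights now [6 8 9 0], max=9

Answer: 1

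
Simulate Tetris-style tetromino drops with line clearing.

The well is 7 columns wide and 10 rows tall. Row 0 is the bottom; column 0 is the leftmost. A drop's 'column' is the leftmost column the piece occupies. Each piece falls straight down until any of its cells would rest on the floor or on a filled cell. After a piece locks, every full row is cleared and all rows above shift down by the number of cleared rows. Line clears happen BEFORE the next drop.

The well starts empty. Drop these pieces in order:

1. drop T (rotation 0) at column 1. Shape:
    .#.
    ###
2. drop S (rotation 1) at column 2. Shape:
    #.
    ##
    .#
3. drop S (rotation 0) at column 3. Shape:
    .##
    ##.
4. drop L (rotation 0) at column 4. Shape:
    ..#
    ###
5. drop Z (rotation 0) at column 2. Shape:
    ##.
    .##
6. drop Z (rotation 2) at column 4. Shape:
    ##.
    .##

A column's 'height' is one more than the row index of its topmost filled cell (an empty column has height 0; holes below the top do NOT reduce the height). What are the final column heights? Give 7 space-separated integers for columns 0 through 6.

Drop 1: T rot0 at col 1 lands with bottom-row=0; cleared 0 line(s) (total 0); column heights now [0 1 2 1 0 0 0], max=2
Drop 2: S rot1 at col 2 lands with bottom-row=1; cleared 0 line(s) (total 0); column heights now [0 1 4 3 0 0 0], max=4
Drop 3: S rot0 at col 3 lands with bottom-row=3; cleared 0 line(s) (total 0); column heights now [0 1 4 4 5 5 0], max=5
Drop 4: L rot0 at col 4 lands with bottom-row=5; cleared 0 line(s) (total 0); column heights now [0 1 4 4 6 6 7], max=7
Drop 5: Z rot0 at col 2 lands with bottom-row=6; cleared 0 line(s) (total 0); column heights now [0 1 8 8 7 6 7], max=8
Drop 6: Z rot2 at col 4 lands with bottom-row=7; cleared 0 line(s) (total 0); column heights now [0 1 8 8 9 9 8], max=9

Answer: 0 1 8 8 9 9 8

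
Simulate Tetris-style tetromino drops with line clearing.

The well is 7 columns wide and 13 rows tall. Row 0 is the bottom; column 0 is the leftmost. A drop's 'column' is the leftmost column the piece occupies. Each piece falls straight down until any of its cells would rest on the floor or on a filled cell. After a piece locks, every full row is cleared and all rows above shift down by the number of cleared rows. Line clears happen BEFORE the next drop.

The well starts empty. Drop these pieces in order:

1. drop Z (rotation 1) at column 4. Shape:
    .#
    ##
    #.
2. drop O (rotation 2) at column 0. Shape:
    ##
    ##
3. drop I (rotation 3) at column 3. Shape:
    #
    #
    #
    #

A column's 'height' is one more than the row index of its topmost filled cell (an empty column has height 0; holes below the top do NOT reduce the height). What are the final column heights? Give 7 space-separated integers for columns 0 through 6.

Answer: 2 2 0 4 2 3 0

Derivation:
Drop 1: Z rot1 at col 4 lands with bottom-row=0; cleared 0 line(s) (total 0); column heights now [0 0 0 0 2 3 0], max=3
Drop 2: O rot2 at col 0 lands with bottom-row=0; cleared 0 line(s) (total 0); column heights now [2 2 0 0 2 3 0], max=3
Drop 3: I rot3 at col 3 lands with bottom-row=0; cleared 0 line(s) (total 0); column heights now [2 2 0 4 2 3 0], max=4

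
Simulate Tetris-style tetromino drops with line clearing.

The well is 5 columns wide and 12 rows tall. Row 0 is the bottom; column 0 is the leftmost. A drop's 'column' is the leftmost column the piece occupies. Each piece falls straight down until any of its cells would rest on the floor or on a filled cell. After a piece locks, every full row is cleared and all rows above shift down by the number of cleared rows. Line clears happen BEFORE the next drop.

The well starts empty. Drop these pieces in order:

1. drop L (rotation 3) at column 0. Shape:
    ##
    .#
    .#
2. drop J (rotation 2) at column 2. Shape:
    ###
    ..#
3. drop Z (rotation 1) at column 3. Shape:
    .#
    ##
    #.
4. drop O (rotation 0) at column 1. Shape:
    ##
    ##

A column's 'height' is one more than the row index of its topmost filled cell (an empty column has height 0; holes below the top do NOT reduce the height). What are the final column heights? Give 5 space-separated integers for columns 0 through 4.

Answer: 3 5 5 4 5

Derivation:
Drop 1: L rot3 at col 0 lands with bottom-row=0; cleared 0 line(s) (total 0); column heights now [3 3 0 0 0], max=3
Drop 2: J rot2 at col 2 lands with bottom-row=0; cleared 0 line(s) (total 0); column heights now [3 3 2 2 2], max=3
Drop 3: Z rot1 at col 3 lands with bottom-row=2; cleared 0 line(s) (total 0); column heights now [3 3 2 4 5], max=5
Drop 4: O rot0 at col 1 lands with bottom-row=3; cleared 0 line(s) (total 0); column heights now [3 5 5 4 5], max=5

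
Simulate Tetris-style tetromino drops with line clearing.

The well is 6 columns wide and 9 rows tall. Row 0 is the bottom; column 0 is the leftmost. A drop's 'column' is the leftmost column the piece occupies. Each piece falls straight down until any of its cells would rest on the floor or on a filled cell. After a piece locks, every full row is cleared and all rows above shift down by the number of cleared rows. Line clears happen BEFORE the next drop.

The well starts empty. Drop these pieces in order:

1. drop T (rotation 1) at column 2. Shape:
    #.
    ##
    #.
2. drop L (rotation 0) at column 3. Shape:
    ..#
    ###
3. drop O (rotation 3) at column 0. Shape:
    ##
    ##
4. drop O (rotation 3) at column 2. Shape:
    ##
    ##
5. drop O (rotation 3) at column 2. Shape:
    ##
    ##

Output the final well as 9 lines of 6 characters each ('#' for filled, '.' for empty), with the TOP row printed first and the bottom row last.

Answer: ......
......
..##..
..##..
..##..
..##.#
..####
####..
###...

Derivation:
Drop 1: T rot1 at col 2 lands with bottom-row=0; cleared 0 line(s) (total 0); column heights now [0 0 3 2 0 0], max=3
Drop 2: L rot0 at col 3 lands with bottom-row=2; cleared 0 line(s) (total 0); column heights now [0 0 3 3 3 4], max=4
Drop 3: O rot3 at col 0 lands with bottom-row=0; cleared 0 line(s) (total 0); column heights now [2 2 3 3 3 4], max=4
Drop 4: O rot3 at col 2 lands with bottom-row=3; cleared 0 line(s) (total 0); column heights now [2 2 5 5 3 4], max=5
Drop 5: O rot3 at col 2 lands with bottom-row=5; cleared 0 line(s) (total 0); column heights now [2 2 7 7 3 4], max=7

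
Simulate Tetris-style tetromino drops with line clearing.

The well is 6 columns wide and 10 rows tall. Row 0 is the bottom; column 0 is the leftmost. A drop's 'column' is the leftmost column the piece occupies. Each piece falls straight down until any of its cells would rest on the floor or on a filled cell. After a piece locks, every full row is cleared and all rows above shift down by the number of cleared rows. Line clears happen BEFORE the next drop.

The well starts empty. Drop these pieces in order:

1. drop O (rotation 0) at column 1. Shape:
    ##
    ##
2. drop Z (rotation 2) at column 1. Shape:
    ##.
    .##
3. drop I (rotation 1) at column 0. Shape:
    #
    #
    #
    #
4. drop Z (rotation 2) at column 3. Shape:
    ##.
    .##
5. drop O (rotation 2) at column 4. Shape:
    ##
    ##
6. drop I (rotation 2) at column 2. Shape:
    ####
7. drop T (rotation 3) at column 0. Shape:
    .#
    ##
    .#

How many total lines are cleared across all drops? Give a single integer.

Drop 1: O rot0 at col 1 lands with bottom-row=0; cleared 0 line(s) (total 0); column heights now [0 2 2 0 0 0], max=2
Drop 2: Z rot2 at col 1 lands with bottom-row=2; cleared 0 line(s) (total 0); column heights now [0 4 4 3 0 0], max=4
Drop 3: I rot1 at col 0 lands with bottom-row=0; cleared 0 line(s) (total 0); column heights now [4 4 4 3 0 0], max=4
Drop 4: Z rot2 at col 3 lands with bottom-row=2; cleared 0 line(s) (total 0); column heights now [4 4 4 4 4 3], max=4
Drop 5: O rot2 at col 4 lands with bottom-row=4; cleared 0 line(s) (total 0); column heights now [4 4 4 4 6 6], max=6
Drop 6: I rot2 at col 2 lands with bottom-row=6; cleared 0 line(s) (total 0); column heights now [4 4 7 7 7 7], max=7
Drop 7: T rot3 at col 0 lands with bottom-row=4; cleared 0 line(s) (total 0); column heights now [6 7 7 7 7 7], max=7

Answer: 0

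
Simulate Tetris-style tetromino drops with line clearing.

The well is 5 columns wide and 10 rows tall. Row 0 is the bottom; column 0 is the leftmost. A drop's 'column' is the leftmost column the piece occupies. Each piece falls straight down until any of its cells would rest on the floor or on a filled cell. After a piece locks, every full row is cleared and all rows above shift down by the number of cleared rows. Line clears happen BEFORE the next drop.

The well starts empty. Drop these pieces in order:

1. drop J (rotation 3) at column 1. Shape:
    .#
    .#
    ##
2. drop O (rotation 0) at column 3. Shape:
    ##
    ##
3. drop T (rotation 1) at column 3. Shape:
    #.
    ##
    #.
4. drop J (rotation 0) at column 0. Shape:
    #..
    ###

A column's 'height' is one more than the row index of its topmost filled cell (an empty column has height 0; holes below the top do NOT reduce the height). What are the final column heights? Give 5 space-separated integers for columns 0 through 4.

Answer: 4 1 3 4 2

Derivation:
Drop 1: J rot3 at col 1 lands with bottom-row=0; cleared 0 line(s) (total 0); column heights now [0 1 3 0 0], max=3
Drop 2: O rot0 at col 3 lands with bottom-row=0; cleared 0 line(s) (total 0); column heights now [0 1 3 2 2], max=3
Drop 3: T rot1 at col 3 lands with bottom-row=2; cleared 0 line(s) (total 0); column heights now [0 1 3 5 4], max=5
Drop 4: J rot0 at col 0 lands with bottom-row=3; cleared 1 line(s) (total 1); column heights now [4 1 3 4 2], max=4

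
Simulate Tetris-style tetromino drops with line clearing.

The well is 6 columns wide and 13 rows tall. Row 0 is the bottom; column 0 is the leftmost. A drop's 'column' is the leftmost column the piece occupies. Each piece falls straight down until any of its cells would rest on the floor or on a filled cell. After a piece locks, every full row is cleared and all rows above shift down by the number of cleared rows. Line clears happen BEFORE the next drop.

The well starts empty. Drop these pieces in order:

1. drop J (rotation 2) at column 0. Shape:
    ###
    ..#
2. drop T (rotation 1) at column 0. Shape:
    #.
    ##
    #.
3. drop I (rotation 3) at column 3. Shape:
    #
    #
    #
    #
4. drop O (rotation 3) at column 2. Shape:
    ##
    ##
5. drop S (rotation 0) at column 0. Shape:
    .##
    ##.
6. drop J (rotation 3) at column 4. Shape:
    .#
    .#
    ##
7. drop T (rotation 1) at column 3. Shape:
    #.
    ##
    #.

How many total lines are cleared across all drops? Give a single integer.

Answer: 0

Derivation:
Drop 1: J rot2 at col 0 lands with bottom-row=0; cleared 0 line(s) (total 0); column heights now [2 2 2 0 0 0], max=2
Drop 2: T rot1 at col 0 lands with bottom-row=2; cleared 0 line(s) (total 0); column heights now [5 4 2 0 0 0], max=5
Drop 3: I rot3 at col 3 lands with bottom-row=0; cleared 0 line(s) (total 0); column heights now [5 4 2 4 0 0], max=5
Drop 4: O rot3 at col 2 lands with bottom-row=4; cleared 0 line(s) (total 0); column heights now [5 4 6 6 0 0], max=6
Drop 5: S rot0 at col 0 lands with bottom-row=5; cleared 0 line(s) (total 0); column heights now [6 7 7 6 0 0], max=7
Drop 6: J rot3 at col 4 lands with bottom-row=0; cleared 0 line(s) (total 0); column heights now [6 7 7 6 1 3], max=7
Drop 7: T rot1 at col 3 lands with bottom-row=6; cleared 0 line(s) (total 0); column heights now [6 7 7 9 8 3], max=9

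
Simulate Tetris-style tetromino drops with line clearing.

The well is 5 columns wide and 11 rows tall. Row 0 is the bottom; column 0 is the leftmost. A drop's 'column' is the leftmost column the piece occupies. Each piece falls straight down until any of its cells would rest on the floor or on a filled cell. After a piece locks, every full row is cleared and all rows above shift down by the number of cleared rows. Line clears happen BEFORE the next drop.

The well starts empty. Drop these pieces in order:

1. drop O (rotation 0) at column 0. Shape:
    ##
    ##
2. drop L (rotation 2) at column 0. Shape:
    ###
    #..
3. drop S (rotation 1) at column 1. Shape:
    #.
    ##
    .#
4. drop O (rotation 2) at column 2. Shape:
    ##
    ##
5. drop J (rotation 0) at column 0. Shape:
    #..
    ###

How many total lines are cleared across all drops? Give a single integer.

Drop 1: O rot0 at col 0 lands with bottom-row=0; cleared 0 line(s) (total 0); column heights now [2 2 0 0 0], max=2
Drop 2: L rot2 at col 0 lands with bottom-row=2; cleared 0 line(s) (total 0); column heights now [4 4 4 0 0], max=4
Drop 3: S rot1 at col 1 lands with bottom-row=4; cleared 0 line(s) (total 0); column heights now [4 7 6 0 0], max=7
Drop 4: O rot2 at col 2 lands with bottom-row=6; cleared 0 line(s) (total 0); column heights now [4 7 8 8 0], max=8
Drop 5: J rot0 at col 0 lands with bottom-row=8; cleared 0 line(s) (total 0); column heights now [10 9 9 8 0], max=10

Answer: 0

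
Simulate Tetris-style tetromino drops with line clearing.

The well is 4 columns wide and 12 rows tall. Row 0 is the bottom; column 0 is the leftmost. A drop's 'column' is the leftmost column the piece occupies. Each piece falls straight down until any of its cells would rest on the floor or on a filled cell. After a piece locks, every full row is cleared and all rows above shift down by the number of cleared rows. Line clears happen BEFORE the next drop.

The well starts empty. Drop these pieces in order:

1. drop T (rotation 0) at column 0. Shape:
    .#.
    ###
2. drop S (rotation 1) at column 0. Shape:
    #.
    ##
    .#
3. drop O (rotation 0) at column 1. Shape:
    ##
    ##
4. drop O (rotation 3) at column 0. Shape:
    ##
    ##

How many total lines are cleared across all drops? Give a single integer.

Drop 1: T rot0 at col 0 lands with bottom-row=0; cleared 0 line(s) (total 0); column heights now [1 2 1 0], max=2
Drop 2: S rot1 at col 0 lands with bottom-row=2; cleared 0 line(s) (total 0); column heights now [5 4 1 0], max=5
Drop 3: O rot0 at col 1 lands with bottom-row=4; cleared 0 line(s) (total 0); column heights now [5 6 6 0], max=6
Drop 4: O rot3 at col 0 lands with bottom-row=6; cleared 0 line(s) (total 0); column heights now [8 8 6 0], max=8

Answer: 0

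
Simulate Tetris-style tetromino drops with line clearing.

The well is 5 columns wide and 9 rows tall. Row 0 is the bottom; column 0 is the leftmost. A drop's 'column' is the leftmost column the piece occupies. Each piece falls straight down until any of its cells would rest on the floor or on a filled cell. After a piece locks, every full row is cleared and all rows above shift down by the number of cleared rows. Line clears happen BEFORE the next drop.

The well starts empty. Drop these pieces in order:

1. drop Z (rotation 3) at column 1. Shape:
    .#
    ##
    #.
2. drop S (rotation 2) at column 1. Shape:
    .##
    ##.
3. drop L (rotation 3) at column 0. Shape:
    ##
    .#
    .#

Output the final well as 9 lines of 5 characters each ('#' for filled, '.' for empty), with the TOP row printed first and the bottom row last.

Answer: .....
.....
##...
.#...
.###.
.##..
..#..
.##..
.#...

Derivation:
Drop 1: Z rot3 at col 1 lands with bottom-row=0; cleared 0 line(s) (total 0); column heights now [0 2 3 0 0], max=3
Drop 2: S rot2 at col 1 lands with bottom-row=3; cleared 0 line(s) (total 0); column heights now [0 4 5 5 0], max=5
Drop 3: L rot3 at col 0 lands with bottom-row=4; cleared 0 line(s) (total 0); column heights now [7 7 5 5 0], max=7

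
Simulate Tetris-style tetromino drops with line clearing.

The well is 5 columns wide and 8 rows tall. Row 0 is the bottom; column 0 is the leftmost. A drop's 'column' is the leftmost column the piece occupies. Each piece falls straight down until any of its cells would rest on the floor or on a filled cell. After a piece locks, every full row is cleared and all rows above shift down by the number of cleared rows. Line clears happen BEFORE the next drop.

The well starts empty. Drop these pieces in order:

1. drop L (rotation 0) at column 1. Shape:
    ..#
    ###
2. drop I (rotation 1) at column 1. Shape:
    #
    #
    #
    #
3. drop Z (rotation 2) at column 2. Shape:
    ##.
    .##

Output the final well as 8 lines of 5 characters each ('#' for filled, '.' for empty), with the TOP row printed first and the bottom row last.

Drop 1: L rot0 at col 1 lands with bottom-row=0; cleared 0 line(s) (total 0); column heights now [0 1 1 2 0], max=2
Drop 2: I rot1 at col 1 lands with bottom-row=1; cleared 0 line(s) (total 0); column heights now [0 5 1 2 0], max=5
Drop 3: Z rot2 at col 2 lands with bottom-row=2; cleared 0 line(s) (total 0); column heights now [0 5 4 4 3], max=5

Answer: .....
.....
.....
.#...
.###.
.#.##
.#.#.
.###.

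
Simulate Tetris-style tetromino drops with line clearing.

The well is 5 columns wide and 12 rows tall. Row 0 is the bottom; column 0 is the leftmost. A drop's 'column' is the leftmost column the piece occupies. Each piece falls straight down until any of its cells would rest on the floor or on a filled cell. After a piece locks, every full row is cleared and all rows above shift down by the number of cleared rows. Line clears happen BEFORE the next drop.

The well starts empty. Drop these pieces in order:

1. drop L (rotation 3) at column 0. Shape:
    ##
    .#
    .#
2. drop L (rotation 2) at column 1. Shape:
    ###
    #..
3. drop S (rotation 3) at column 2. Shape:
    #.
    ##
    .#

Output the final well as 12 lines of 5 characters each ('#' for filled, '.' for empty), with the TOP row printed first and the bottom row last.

Answer: .....
.....
.....
.....
..#..
..##.
...#.
.###.
.#...
##...
.#...
.#...

Derivation:
Drop 1: L rot3 at col 0 lands with bottom-row=0; cleared 0 line(s) (total 0); column heights now [3 3 0 0 0], max=3
Drop 2: L rot2 at col 1 lands with bottom-row=3; cleared 0 line(s) (total 0); column heights now [3 5 5 5 0], max=5
Drop 3: S rot3 at col 2 lands with bottom-row=5; cleared 0 line(s) (total 0); column heights now [3 5 8 7 0], max=8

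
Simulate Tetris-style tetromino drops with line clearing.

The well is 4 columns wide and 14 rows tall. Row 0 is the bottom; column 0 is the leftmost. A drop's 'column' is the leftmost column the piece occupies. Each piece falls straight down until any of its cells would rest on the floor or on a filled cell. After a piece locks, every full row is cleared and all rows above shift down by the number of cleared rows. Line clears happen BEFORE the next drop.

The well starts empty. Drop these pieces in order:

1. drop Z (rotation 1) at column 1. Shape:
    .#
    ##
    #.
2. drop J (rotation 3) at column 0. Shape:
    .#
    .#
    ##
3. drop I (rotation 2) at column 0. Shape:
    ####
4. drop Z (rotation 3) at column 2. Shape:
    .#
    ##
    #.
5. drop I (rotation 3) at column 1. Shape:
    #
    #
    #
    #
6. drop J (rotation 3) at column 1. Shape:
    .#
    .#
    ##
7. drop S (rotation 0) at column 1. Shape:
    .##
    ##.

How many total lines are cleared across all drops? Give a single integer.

Answer: 1

Derivation:
Drop 1: Z rot1 at col 1 lands with bottom-row=0; cleared 0 line(s) (total 0); column heights now [0 2 3 0], max=3
Drop 2: J rot3 at col 0 lands with bottom-row=2; cleared 0 line(s) (total 0); column heights now [3 5 3 0], max=5
Drop 3: I rot2 at col 0 lands with bottom-row=5; cleared 1 line(s) (total 1); column heights now [3 5 3 0], max=5
Drop 4: Z rot3 at col 2 lands with bottom-row=3; cleared 0 line(s) (total 1); column heights now [3 5 5 6], max=6
Drop 5: I rot3 at col 1 lands with bottom-row=5; cleared 0 line(s) (total 1); column heights now [3 9 5 6], max=9
Drop 6: J rot3 at col 1 lands with bottom-row=9; cleared 0 line(s) (total 1); column heights now [3 10 12 6], max=12
Drop 7: S rot0 at col 1 lands with bottom-row=12; cleared 0 line(s) (total 1); column heights now [3 13 14 14], max=14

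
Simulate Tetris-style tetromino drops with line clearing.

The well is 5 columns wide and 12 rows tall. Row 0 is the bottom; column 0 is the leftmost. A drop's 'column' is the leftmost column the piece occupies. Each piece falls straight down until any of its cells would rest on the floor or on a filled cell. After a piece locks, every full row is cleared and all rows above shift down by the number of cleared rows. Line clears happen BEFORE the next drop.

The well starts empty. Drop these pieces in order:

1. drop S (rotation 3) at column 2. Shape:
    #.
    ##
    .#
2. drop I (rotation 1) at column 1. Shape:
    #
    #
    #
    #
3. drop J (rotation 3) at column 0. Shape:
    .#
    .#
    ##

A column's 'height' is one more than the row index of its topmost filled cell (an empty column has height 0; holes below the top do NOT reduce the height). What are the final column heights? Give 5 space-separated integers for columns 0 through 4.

Drop 1: S rot3 at col 2 lands with bottom-row=0; cleared 0 line(s) (total 0); column heights now [0 0 3 2 0], max=3
Drop 2: I rot1 at col 1 lands with bottom-row=0; cleared 0 line(s) (total 0); column heights now [0 4 3 2 0], max=4
Drop 3: J rot3 at col 0 lands with bottom-row=4; cleared 0 line(s) (total 0); column heights now [5 7 3 2 0], max=7

Answer: 5 7 3 2 0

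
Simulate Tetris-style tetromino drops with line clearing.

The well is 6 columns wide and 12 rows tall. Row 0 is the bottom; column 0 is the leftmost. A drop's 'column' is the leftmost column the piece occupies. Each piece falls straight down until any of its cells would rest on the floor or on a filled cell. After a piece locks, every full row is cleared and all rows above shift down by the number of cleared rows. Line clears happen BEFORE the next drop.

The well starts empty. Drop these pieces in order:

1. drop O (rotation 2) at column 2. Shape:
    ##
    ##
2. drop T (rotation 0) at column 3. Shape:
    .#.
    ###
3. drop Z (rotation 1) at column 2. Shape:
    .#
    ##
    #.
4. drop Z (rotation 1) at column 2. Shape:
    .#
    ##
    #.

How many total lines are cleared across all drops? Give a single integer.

Drop 1: O rot2 at col 2 lands with bottom-row=0; cleared 0 line(s) (total 0); column heights now [0 0 2 2 0 0], max=2
Drop 2: T rot0 at col 3 lands with bottom-row=2; cleared 0 line(s) (total 0); column heights now [0 0 2 3 4 3], max=4
Drop 3: Z rot1 at col 2 lands with bottom-row=2; cleared 0 line(s) (total 0); column heights now [0 0 4 5 4 3], max=5
Drop 4: Z rot1 at col 2 lands with bottom-row=4; cleared 0 line(s) (total 0); column heights now [0 0 6 7 4 3], max=7

Answer: 0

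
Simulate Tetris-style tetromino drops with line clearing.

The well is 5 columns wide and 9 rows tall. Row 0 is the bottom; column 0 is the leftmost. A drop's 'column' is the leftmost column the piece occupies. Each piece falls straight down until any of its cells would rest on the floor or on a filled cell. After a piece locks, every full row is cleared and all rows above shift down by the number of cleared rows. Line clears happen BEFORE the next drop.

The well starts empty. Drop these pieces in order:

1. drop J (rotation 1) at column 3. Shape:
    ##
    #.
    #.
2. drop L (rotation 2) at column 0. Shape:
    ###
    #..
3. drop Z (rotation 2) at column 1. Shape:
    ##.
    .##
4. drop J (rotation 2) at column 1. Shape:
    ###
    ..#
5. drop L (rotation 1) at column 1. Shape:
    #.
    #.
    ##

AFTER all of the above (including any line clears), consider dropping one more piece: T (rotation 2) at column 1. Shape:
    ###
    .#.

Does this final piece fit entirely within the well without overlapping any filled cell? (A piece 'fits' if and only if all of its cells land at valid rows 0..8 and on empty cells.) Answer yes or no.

Drop 1: J rot1 at col 3 lands with bottom-row=0; cleared 0 line(s) (total 0); column heights now [0 0 0 3 3], max=3
Drop 2: L rot2 at col 0 lands with bottom-row=0; cleared 0 line(s) (total 0); column heights now [2 2 2 3 3], max=3
Drop 3: Z rot2 at col 1 lands with bottom-row=3; cleared 0 line(s) (total 0); column heights now [2 5 5 4 3], max=5
Drop 4: J rot2 at col 1 lands with bottom-row=4; cleared 0 line(s) (total 0); column heights now [2 6 6 6 3], max=6
Drop 5: L rot1 at col 1 lands with bottom-row=6; cleared 0 line(s) (total 0); column heights now [2 9 7 6 3], max=9
Test piece T rot2 at col 1 (width 3): heights before test = [2 9 7 6 3]; fits = False

Answer: no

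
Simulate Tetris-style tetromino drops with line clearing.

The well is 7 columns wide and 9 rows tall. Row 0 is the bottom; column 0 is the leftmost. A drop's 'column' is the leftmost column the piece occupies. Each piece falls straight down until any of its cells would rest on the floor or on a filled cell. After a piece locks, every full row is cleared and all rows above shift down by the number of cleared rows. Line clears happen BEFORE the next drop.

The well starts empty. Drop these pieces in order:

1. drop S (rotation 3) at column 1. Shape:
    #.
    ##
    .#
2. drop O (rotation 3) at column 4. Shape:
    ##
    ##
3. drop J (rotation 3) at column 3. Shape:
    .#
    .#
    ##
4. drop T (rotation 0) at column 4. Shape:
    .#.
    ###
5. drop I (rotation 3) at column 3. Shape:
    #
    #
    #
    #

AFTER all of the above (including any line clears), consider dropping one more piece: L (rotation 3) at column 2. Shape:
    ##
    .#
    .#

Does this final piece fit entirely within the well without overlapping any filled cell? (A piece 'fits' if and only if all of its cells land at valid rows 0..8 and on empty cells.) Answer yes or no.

Answer: no

Derivation:
Drop 1: S rot3 at col 1 lands with bottom-row=0; cleared 0 line(s) (total 0); column heights now [0 3 2 0 0 0 0], max=3
Drop 2: O rot3 at col 4 lands with bottom-row=0; cleared 0 line(s) (total 0); column heights now [0 3 2 0 2 2 0], max=3
Drop 3: J rot3 at col 3 lands with bottom-row=2; cleared 0 line(s) (total 0); column heights now [0 3 2 3 5 2 0], max=5
Drop 4: T rot0 at col 4 lands with bottom-row=5; cleared 0 line(s) (total 0); column heights now [0 3 2 3 6 7 6], max=7
Drop 5: I rot3 at col 3 lands with bottom-row=3; cleared 0 line(s) (total 0); column heights now [0 3 2 7 6 7 6], max=7
Test piece L rot3 at col 2 (width 2): heights before test = [0 3 2 7 6 7 6]; fits = False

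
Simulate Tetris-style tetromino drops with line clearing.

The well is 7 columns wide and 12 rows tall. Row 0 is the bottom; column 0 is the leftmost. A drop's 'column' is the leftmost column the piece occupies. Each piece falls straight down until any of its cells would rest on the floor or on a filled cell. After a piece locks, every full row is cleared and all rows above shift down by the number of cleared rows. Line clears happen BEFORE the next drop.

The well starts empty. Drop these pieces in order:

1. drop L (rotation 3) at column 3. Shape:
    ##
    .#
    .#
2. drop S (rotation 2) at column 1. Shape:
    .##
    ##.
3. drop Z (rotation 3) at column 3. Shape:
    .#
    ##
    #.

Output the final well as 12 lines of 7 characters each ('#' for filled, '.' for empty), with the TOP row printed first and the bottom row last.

Answer: .......
.......
.......
.......
.......
....#..
...##..
...#...
..##...
.####..
....#..
....#..

Derivation:
Drop 1: L rot3 at col 3 lands with bottom-row=0; cleared 0 line(s) (total 0); column heights now [0 0 0 3 3 0 0], max=3
Drop 2: S rot2 at col 1 lands with bottom-row=2; cleared 0 line(s) (total 0); column heights now [0 3 4 4 3 0 0], max=4
Drop 3: Z rot3 at col 3 lands with bottom-row=4; cleared 0 line(s) (total 0); column heights now [0 3 4 6 7 0 0], max=7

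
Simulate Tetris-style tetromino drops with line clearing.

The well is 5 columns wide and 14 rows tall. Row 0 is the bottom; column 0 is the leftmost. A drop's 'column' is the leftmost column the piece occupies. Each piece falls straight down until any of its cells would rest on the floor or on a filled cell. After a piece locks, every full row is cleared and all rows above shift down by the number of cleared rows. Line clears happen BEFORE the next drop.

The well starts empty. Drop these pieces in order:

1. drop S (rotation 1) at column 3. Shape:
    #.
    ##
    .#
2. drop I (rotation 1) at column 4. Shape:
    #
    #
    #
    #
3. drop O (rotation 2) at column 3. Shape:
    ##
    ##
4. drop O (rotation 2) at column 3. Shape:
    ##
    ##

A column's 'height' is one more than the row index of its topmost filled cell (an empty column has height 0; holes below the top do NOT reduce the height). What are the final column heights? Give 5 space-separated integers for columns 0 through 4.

Drop 1: S rot1 at col 3 lands with bottom-row=0; cleared 0 line(s) (total 0); column heights now [0 0 0 3 2], max=3
Drop 2: I rot1 at col 4 lands with bottom-row=2; cleared 0 line(s) (total 0); column heights now [0 0 0 3 6], max=6
Drop 3: O rot2 at col 3 lands with bottom-row=6; cleared 0 line(s) (total 0); column heights now [0 0 0 8 8], max=8
Drop 4: O rot2 at col 3 lands with bottom-row=8; cleared 0 line(s) (total 0); column heights now [0 0 0 10 10], max=10

Answer: 0 0 0 10 10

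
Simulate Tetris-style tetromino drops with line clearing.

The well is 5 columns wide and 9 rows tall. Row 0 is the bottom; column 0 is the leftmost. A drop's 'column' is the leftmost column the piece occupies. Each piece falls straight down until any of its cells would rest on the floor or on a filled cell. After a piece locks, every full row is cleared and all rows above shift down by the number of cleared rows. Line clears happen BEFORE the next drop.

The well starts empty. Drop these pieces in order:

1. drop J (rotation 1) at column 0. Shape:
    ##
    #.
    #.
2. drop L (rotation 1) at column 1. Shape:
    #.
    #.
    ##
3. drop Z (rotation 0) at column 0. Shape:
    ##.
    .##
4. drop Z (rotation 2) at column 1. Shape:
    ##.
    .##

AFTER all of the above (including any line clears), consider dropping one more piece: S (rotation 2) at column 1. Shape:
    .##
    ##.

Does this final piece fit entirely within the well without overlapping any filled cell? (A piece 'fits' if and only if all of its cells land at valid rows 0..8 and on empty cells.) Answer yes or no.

Drop 1: J rot1 at col 0 lands with bottom-row=0; cleared 0 line(s) (total 0); column heights now [3 3 0 0 0], max=3
Drop 2: L rot1 at col 1 lands with bottom-row=3; cleared 0 line(s) (total 0); column heights now [3 6 4 0 0], max=6
Drop 3: Z rot0 at col 0 lands with bottom-row=6; cleared 0 line(s) (total 0); column heights now [8 8 7 0 0], max=8
Drop 4: Z rot2 at col 1 lands with bottom-row=7; cleared 0 line(s) (total 0); column heights now [8 9 9 8 0], max=9
Test piece S rot2 at col 1 (width 3): heights before test = [8 9 9 8 0]; fits = False

Answer: no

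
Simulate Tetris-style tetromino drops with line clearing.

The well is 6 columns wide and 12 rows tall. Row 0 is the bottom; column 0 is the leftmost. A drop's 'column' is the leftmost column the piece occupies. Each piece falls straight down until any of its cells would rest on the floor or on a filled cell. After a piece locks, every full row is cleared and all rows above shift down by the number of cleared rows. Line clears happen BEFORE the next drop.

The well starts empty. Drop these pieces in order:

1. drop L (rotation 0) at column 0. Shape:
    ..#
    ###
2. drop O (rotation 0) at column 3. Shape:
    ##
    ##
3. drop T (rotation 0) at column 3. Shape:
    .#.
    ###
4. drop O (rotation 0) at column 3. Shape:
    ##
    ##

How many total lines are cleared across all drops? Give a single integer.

Answer: 0

Derivation:
Drop 1: L rot0 at col 0 lands with bottom-row=0; cleared 0 line(s) (total 0); column heights now [1 1 2 0 0 0], max=2
Drop 2: O rot0 at col 3 lands with bottom-row=0; cleared 0 line(s) (total 0); column heights now [1 1 2 2 2 0], max=2
Drop 3: T rot0 at col 3 lands with bottom-row=2; cleared 0 line(s) (total 0); column heights now [1 1 2 3 4 3], max=4
Drop 4: O rot0 at col 3 lands with bottom-row=4; cleared 0 line(s) (total 0); column heights now [1 1 2 6 6 3], max=6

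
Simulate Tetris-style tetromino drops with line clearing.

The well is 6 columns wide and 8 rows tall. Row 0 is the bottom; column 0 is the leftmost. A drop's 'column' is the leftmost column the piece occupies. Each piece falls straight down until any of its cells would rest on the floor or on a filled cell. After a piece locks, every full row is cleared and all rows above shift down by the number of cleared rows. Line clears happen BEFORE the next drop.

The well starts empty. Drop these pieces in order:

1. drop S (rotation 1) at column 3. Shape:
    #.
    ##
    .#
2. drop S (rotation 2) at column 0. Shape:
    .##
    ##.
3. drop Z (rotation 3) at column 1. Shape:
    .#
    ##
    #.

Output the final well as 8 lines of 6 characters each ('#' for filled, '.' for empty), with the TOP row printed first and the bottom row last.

Drop 1: S rot1 at col 3 lands with bottom-row=0; cleared 0 line(s) (total 0); column heights now [0 0 0 3 2 0], max=3
Drop 2: S rot2 at col 0 lands with bottom-row=0; cleared 0 line(s) (total 0); column heights now [1 2 2 3 2 0], max=3
Drop 3: Z rot3 at col 1 lands with bottom-row=2; cleared 0 line(s) (total 0); column heights now [1 4 5 3 2 0], max=5

Answer: ......
......
......
..#...
.##...
.#.#..
.####.
##..#.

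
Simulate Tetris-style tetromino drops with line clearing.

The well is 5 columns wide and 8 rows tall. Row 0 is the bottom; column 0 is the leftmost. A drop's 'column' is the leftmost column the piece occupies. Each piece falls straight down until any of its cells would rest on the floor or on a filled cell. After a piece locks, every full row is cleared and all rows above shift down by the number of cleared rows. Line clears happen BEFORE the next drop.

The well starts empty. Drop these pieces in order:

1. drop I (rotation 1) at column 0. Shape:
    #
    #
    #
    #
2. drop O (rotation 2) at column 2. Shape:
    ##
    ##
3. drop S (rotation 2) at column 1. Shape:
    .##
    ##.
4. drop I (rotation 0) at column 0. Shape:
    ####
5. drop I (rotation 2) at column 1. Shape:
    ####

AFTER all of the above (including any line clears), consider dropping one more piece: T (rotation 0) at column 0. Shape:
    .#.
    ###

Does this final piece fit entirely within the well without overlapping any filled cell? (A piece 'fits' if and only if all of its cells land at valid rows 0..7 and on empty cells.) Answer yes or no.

Answer: yes

Derivation:
Drop 1: I rot1 at col 0 lands with bottom-row=0; cleared 0 line(s) (total 0); column heights now [4 0 0 0 0], max=4
Drop 2: O rot2 at col 2 lands with bottom-row=0; cleared 0 line(s) (total 0); column heights now [4 0 2 2 0], max=4
Drop 3: S rot2 at col 1 lands with bottom-row=2; cleared 0 line(s) (total 0); column heights now [4 3 4 4 0], max=4
Drop 4: I rot0 at col 0 lands with bottom-row=4; cleared 0 line(s) (total 0); column heights now [5 5 5 5 0], max=5
Drop 5: I rot2 at col 1 lands with bottom-row=5; cleared 0 line(s) (total 0); column heights now [5 6 6 6 6], max=6
Test piece T rot0 at col 0 (width 3): heights before test = [5 6 6 6 6]; fits = True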